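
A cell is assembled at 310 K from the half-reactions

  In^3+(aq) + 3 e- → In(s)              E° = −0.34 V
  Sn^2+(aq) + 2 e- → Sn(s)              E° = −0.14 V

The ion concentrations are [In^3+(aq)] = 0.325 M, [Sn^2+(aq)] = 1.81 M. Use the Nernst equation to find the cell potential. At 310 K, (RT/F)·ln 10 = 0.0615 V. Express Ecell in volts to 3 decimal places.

+0.218 V

Sn²⁺/Sn is reduced (cathode, E° = −0.14 V) and In³⁺/In is oxidized (anode).
The standard potential is −0.14 − (−0.34) = +0.20 V and the balanced reaction transfers n = 6 electrons.
Balancing gives 3 Sn^2+(aq) + 2 In(s) → 3 Sn(s) + 2 In^3+(aq); hence Q = [In^3+(aq)]^2 / [Sn^2+(aq)]^3 = 0.0178 (log Q = −1.749).
E = E° − (0.0615/n)·log Q = +0.20 − (0.0615/6)(−1.749) = +0.218 V.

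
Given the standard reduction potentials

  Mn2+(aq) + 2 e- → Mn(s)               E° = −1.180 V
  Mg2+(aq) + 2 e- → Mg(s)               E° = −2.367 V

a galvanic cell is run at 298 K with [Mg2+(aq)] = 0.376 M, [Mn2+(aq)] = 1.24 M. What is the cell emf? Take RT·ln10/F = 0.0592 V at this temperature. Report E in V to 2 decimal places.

Since E°(Mn²⁺/Mn) > E°(Mg²⁺/Mg), Mn²⁺/Mn serves as the cathode.
E°cell = −1.180 − (−2.367) = +1.187 V, with n = 2 electrons transferred.
The balanced reaction is Mn2+(aq) + Mg(s) → Mn(s) + Mg2+(aq), so Q = [Mg2+(aq)] / [Mn2+(aq)] = 0.303 and log Q = −0.518.
E = E° − (0.0592/n)·log Q = +1.187 − (0.0592/2)(−0.518) = +1.20 V.

+1.20 V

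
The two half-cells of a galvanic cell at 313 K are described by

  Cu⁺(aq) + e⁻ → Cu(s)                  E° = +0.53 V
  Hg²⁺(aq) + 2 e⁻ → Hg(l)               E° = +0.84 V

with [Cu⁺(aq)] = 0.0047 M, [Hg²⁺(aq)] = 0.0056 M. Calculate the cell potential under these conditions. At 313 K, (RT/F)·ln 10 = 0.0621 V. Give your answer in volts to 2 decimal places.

+0.38 V

Hg²⁺/Hg is reduced (cathode, E° = +0.84 V) and Cu⁺/Cu is oxidized (anode).
The standard potential is +0.84 − (+0.53) = +0.31 V and the balanced reaction transfers n = 2 electrons.
For the overall reaction Hg²⁺(aq) + 2 Cu(s) → Hg(l) + 2 Cu⁺(aq), Q = [Cu⁺(aq)]^2 / [Hg²⁺(aq)] = 0.00394, giving log Q = −2.404.
By the Nernst equation, E = +0.31 − (0.0621/2)·(−2.404) = +0.38 V.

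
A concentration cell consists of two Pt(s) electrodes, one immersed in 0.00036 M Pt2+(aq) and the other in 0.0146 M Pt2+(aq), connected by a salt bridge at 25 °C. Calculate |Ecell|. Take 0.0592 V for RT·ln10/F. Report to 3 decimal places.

For a concentration cell E°cell = 0, since both electrodes use the same couple.
The compartment with the higher Pt2+(aq) concentration (0.0146 M) acts as the cathode; ions are reduced there and produced at the dilute (0.00036 M) anode.
With n = 2, Ecell = −(0.0592/2)·log([dilute]/[conc]) = −(0.0592/2)·log(0.00036/0.0146) = +0.048 V.

0.048 V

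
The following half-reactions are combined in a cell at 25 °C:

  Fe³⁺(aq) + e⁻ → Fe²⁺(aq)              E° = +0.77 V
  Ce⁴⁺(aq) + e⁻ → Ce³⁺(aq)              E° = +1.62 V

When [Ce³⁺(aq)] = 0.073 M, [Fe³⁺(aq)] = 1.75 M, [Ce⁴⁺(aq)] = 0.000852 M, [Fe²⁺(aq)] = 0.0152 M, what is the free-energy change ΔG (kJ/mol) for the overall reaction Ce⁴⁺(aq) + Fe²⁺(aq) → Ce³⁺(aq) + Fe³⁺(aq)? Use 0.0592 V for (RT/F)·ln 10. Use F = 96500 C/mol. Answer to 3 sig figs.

With Ce⁴⁺/Ce³⁺ reduced at the cathode, E°cell = +1.62 − (+0.77) = +0.85 V and n = 1.
The reaction quotient is ([Ce³⁺(aq)]·[Fe³⁺(aq)]) / ([Ce⁴⁺(aq)]·[Fe²⁺(aq)]) = 9.86×10^3; by Nernst, E = +0.85 − (0.0592/1)(3.994) = +0.6136 V.
ΔG = −nFE = −(1)(96500)(+0.6136) J/mol = −59.2 kJ/mol.

−59.2 kJ/mol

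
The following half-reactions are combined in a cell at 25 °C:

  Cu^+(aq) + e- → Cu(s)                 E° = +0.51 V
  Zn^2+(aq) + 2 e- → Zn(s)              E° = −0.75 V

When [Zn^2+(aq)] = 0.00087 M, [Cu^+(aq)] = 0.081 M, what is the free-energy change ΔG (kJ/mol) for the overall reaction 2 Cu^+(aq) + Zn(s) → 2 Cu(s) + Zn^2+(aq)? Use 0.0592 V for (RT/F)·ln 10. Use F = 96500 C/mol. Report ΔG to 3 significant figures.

With Cu⁺/Cu reduced at the cathode, E°cell = +0.51 − (−0.75) = +1.26 V and n = 2.
Q = [Zn^2+(aq)] / [Cu^+(aq)]^2 = 0.133, so log Q = −0.877 and E = +1.26 − (0.0592/2)(−0.877) = +1.2860 V.
ΔG = −nFE = −(2)(96500)(+1.2860) J/mol = −248 kJ/mol.

−248 kJ/mol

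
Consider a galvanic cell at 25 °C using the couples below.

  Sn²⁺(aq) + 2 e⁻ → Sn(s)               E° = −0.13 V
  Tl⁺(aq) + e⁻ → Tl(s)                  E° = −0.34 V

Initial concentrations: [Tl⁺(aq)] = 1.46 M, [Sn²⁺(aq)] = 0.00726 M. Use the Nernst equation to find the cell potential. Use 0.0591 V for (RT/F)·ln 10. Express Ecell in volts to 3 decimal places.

+0.137 V

The Sn²⁺/Sn couple has the more positive E°, so it is the cathode; Tl⁺/Tl is the anode.
E°cell = −0.13 − (−0.34) = +0.21 V, with n = 2 electrons transferred.
The balanced reaction is Sn²⁺(aq) + 2 Tl(s) → Sn(s) + 2 Tl⁺(aq), so Q = [Tl⁺(aq)]^2 / [Sn²⁺(aq)] = 294 and log Q = 2.468.
Applying E = E° − (RT ln10/nF)·log Q gives +0.21 − (0.0591/2)(2.468) = +0.137 V.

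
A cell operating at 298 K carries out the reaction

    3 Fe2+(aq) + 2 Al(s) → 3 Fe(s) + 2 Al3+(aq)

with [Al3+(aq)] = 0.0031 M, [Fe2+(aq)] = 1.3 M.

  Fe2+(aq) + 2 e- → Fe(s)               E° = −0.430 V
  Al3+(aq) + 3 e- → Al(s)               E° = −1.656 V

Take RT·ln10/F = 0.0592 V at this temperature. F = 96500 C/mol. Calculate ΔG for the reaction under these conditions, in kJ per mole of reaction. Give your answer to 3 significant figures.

−740 kJ/mol

E°cell = −0.430 − (−1.656) = +1.226 V; the balanced reaction transfers n = 6 electrons.
Q = [Al3+(aq)]^2 / [Fe2+(aq)]^3 = 4.37×10^−6, so log Q = −5.359 and E = +1.226 − (0.0592/6)(−5.359) = +1.2789 V.
Finally ΔG = −nFE = −(6)(96500 C/mol)(+1.2789 V) = −740 kJ/mol.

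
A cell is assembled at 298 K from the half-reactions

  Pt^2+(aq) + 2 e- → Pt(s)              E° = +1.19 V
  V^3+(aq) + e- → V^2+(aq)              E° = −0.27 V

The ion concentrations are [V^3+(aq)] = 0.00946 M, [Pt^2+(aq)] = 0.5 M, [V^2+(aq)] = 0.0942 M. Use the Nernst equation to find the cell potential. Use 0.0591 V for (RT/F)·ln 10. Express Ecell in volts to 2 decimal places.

The Pt²⁺/Pt couple has the more positive E°, so it is the cathode; V³⁺/V²⁺ is the anode.
E°cell = E°cat − E°an = +1.19 − (−0.27) = +1.46 V; n = 2.
Balancing gives Pt^2+(aq) + 2 V^2+(aq) → Pt(s) + 2 V^3+(aq); hence Q = [V^3+(aq)]^2 / ([Pt^2+(aq)]·[V^2+(aq)]^2) = 0.0202 (log Q = −1.695).
By the Nernst equation, E = +1.46 − (0.0591/2)·(−1.695) = +1.51 V.

+1.51 V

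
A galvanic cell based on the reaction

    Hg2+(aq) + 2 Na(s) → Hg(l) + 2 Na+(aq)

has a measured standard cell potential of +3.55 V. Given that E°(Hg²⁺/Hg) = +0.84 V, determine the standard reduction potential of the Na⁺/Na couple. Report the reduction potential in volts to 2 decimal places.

In the reaction as written the Hg²⁺/Hg couple is reduced (cathode) and Na⁺/Na is oxidized (anode), so E°cell = E°(Hg²⁺/Hg) − E°(Na⁺/Na).
E°(Na⁺/Na) = E°(cathode) − E°cell = +0.84 − (+3.55) = −2.71 V.

−2.71 V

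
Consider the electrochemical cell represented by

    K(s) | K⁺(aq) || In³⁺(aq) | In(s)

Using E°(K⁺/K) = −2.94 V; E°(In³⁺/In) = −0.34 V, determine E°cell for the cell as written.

+2.60 V

By convention the left-hand electrode in cell notation is the anode (oxidation) and the right-hand electrode is the cathode (reduction).
E°cell = E°(right) − E°(left) = −0.34 − (−2.94) = +2.60 V.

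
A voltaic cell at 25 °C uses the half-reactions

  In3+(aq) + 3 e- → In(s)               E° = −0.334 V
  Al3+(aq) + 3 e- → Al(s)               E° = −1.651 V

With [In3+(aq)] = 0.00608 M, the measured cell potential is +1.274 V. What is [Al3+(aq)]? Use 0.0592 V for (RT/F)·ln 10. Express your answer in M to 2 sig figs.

0.92 M

With In³⁺/In at the cathode and Al³⁺/Al at the anode, E°cell = −0.334 − (−1.651) = +1.317 V (n = 3).
Rearranging E = E° − (0.0592/n)·log Q gives log Q = 3(+1.317 − (+1.274))/0.0592 = 2.179.
The balanced reaction is In3+(aq) + Al(s) → In(s) + Al3+(aq), so Q = [Al3+(aq)] / [In3+(aq)].
Solving for the unknown gives log [Al3+(aq)] = −0.037, so [Al3+(aq)] ≈ 0.92 M.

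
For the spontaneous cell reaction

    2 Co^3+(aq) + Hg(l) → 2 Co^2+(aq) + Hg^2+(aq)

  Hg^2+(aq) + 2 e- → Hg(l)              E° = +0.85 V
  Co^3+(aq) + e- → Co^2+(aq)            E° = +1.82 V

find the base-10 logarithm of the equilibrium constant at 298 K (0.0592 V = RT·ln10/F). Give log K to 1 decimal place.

The Co³⁺/Co²⁺ couple is reduced (cathode); E°cell = +1.82 − (+0.85) = +0.97 V with n = 2.
At equilibrium E = 0, so log K = nE°cell / 0.0592 = (2)(+0.97) / 0.0592 = 32.8.

log K = 32.8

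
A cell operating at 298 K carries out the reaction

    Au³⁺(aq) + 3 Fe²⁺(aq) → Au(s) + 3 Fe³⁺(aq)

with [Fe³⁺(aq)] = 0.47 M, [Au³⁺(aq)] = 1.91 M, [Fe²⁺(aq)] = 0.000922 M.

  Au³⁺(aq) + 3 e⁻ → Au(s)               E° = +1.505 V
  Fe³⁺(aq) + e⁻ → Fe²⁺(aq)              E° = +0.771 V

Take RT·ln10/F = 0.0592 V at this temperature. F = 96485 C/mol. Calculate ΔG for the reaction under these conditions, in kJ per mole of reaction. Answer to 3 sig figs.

−168 kJ/mol

E°cell = +1.505 − (+0.771) = +0.734 V; the balanced reaction transfers n = 3 electrons.
Here Q = [Fe³⁺(aq)]^3 / ([Au³⁺(aq)]·[Fe²⁺(aq)]^3) = 6.94×10^7 (log Q = 7.841), giving E = +0.734 − (0.0592/3)·(7.841) = +0.5793 V.
Finally ΔG = −nFE = −(3)(96485 C/mol)(+0.5793 V) = −168 kJ/mol.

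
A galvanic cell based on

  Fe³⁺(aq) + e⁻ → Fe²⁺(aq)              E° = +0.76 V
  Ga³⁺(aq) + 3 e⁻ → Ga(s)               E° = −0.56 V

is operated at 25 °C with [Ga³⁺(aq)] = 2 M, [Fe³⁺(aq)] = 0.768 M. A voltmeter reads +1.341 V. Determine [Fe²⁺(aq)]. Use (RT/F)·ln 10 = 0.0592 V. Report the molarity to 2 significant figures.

The Fe³⁺/Fe²⁺ couple has the larger reduction potential, so it is the cathode: E°cell = +0.76 − (−0.56) = +1.32 V and n = 3.
From the Nernst equation, log Q = n(E° − E)/0.0592 = 3·(+1.32 − (+1.341))/0.0592 = −1.064.
For 3 Fe³⁺(aq) + Ga(s) → 3 Fe²⁺(aq) + Ga³⁺(aq), the reaction quotient is Q = ([Fe²⁺(aq)]^3·[Ga³⁺(aq)]) / [Fe³⁺(aq)]^3.
Substituting the known concentrations and solving, log [Fe²⁺(aq)] = −0.570 and [Fe²⁺(aq)] = 0.27 M.

0.27 M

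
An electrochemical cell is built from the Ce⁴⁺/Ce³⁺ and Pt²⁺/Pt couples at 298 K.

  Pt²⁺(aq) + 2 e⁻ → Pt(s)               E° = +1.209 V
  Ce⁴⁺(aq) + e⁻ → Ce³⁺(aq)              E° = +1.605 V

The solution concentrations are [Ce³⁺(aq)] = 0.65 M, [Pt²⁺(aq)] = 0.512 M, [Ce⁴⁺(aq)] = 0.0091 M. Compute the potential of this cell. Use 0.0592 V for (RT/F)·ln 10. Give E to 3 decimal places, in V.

The Ce⁴⁺/Ce³⁺ couple has the more positive E°, so it is the cathode; Pt²⁺/Pt is the anode.
The standard potential is +1.605 − (+1.209) = +0.396 V and the balanced reaction transfers n = 2 electrons.
The balanced reaction is 2 Ce⁴⁺(aq) + Pt(s) → 2 Ce³⁺(aq) + Pt²⁺(aq), so Q = ([Ce³⁺(aq)]^2·[Pt²⁺(aq)]) / [Ce⁴⁺(aq)]^2 = 2.61×10^3 and log Q = 3.417.
E = E° − (0.0592/n)·log Q = +0.396 − (0.0592/2)(3.417) = +0.295 V.

+0.295 V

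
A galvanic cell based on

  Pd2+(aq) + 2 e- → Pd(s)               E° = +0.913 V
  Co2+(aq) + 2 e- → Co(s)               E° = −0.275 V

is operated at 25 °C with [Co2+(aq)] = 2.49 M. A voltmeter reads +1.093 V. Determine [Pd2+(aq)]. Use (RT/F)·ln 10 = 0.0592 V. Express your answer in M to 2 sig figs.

The Pd²⁺/Pd couple has the larger reduction potential, so it is the cathode: E°cell = +0.913 − (−0.275) = +1.188 V and n = 2.
From the Nernst equation, log Q = n(E° − E)/0.0592 = 2·(+1.188 − (+1.093))/0.0592 = 3.209.
The balanced reaction is Pd2+(aq) + Co(s) → Pd(s) + Co2+(aq), so Q = [Co2+(aq)] / [Pd2+(aq)].
Isolating [Pd2+(aq)] in Q = 10^{3.209} yields log [Pd2+(aq)] = −2.813, i.e. 0.0015 M.

0.0015 M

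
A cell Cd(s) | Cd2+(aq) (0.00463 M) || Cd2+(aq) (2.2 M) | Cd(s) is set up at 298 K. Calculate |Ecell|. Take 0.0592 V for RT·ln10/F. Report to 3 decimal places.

For a concentration cell E°cell = 0, since both electrodes use the same couple.
The compartment with the higher Cd2+(aq) concentration (2.2 M) acts as the cathode; ions are reduced there and produced at the dilute (0.00463 M) anode.
With n = 2, Ecell = −(0.0592/2)·log([dilute]/[conc]) = −(0.0592/2)·log(0.00463/2.2) = +0.079 V.

0.079 V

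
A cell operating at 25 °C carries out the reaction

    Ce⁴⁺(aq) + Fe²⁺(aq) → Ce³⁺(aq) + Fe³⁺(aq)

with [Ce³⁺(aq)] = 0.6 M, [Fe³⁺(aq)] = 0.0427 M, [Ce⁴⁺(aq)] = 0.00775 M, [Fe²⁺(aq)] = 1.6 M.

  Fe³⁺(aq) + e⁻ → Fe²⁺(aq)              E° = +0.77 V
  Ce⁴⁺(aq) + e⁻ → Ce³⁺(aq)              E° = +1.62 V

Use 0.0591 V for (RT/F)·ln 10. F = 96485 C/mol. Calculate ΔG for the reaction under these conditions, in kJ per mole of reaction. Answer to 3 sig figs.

−80.2 kJ/mol

The standard cell potential is +1.62 − (+0.77) = +0.85 V, with n = 1 electron in the balanced equation.
Q = ([Ce³⁺(aq)]·[Fe³⁺(aq)]) / ([Ce⁴⁺(aq)]·[Fe²⁺(aq)]) = 2.07, so log Q = 0.315 and E = +0.85 − (0.0591/1)(0.315) = +0.8314 V.
ΔG = −nFE = −(1)(96485)(+0.8314) J/mol = −80.2 kJ/mol.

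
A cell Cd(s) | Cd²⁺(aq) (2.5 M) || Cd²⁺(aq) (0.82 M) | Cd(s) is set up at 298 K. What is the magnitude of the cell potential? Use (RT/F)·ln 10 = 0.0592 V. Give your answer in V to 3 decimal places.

0.014 V

For a concentration cell E°cell = 0, since both electrodes use the same couple.
The compartment with the higher Cd²⁺(aq) concentration (2.5 M) acts as the cathode; ions are reduced there and produced at the dilute (0.82 M) anode.
With n = 2, Ecell = −(0.0592/2)·log([dilute]/[conc]) = −(0.0592/2)·log(0.82/2.5) = +0.014 V.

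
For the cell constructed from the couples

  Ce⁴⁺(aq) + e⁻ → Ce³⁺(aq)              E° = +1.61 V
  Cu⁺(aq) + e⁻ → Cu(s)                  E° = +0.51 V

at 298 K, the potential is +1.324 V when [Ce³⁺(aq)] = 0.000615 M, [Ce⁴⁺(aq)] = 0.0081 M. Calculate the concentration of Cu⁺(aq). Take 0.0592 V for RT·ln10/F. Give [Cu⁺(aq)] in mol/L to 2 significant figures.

Ce⁴⁺/Ce³⁺ is the cathode (higher E°); E°cell = +1.61 − (+0.51) = +1.10 V with n = 1.
From the Nernst equation, log Q = n(E° − E)/0.0592 = 1·(+1.10 − (+1.324))/0.0592 = −3.784.
For Ce⁴⁺(aq) + Cu(s) → Ce³⁺(aq) + Cu⁺(aq), the reaction quotient is Q = ([Ce³⁺(aq)]·[Cu⁺(aq)]) / [Ce⁴⁺(aq)].
Solving for the unknown gives log [Cu⁺(aq)] = −2.664, so [Cu⁺(aq)] ≈ 0.0022 M.

0.0022 M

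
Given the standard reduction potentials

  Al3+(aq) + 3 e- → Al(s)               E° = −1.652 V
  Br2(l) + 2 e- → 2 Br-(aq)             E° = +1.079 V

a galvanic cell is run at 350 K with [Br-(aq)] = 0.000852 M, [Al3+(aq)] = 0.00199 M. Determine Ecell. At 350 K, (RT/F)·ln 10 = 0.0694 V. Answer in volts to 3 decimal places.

Since E°(Br₂/Br⁻) > E°(Al³⁺/Al), Br₂/Br⁻ serves as the cathode.
E°cell = E°cat − E°an = +1.079 − (−1.652) = +2.731 V; n = 6.
Balancing gives 3 Br2(l) + 2 Al(s) → 6 Br-(aq) + 2 Al3+(aq); hence Q = [Br-(aq)]^6·[Al3+(aq)]^2 = 1.51×10^−24 (log Q = −23.820).
E = E° − (0.0694/n)·log Q = +2.731 − (0.0694/6)(−23.820) = +3.007 V.

+3.007 V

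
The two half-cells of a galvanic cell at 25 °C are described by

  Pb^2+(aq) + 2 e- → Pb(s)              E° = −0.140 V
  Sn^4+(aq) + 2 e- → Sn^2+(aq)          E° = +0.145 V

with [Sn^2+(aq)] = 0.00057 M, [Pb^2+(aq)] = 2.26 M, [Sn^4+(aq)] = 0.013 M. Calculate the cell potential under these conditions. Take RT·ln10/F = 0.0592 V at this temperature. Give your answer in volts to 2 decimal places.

+0.31 V

Sn⁴⁺/Sn²⁺ is reduced (cathode, E° = +0.145 V) and Pb²⁺/Pb is oxidized (anode).
E°cell = E°cat − E°an = +0.145 − (−0.140) = +0.285 V; n = 2.
Balancing gives Sn^4+(aq) + Pb(s) → Sn^2+(aq) + Pb^2+(aq); hence Q = ([Sn^2+(aq)]·[Pb^2+(aq)]) / [Sn^4+(aq)] = 0.0991 (log Q = −1.004).
By the Nernst equation, E = +0.285 − (0.0592/2)·(−1.004) = +0.31 V.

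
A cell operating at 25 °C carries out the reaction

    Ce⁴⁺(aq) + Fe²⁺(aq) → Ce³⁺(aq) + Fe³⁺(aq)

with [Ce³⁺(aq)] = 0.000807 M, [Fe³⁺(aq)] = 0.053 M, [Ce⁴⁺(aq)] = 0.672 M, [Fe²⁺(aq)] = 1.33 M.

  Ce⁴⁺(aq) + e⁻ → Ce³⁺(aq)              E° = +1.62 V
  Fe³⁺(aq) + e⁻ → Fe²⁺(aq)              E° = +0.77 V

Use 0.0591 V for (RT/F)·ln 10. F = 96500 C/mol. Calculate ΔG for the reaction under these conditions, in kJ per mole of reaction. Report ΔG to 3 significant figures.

With Ce⁴⁺/Ce³⁺ reduced at the cathode, E°cell = +1.62 − (+0.77) = +0.85 V and n = 1.
Q = ([Ce³⁺(aq)]·[Fe³⁺(aq)]) / ([Ce⁴⁺(aq)]·[Fe²⁺(aq)]) = 4.79×10^−5, so log Q = −4.320 and E = +0.85 − (0.0591/1)(−4.320) = +1.1053 V.
ΔG = −nFE = −(1)(96500)(+1.1053) J/mol = −107 kJ/mol.

−107 kJ/mol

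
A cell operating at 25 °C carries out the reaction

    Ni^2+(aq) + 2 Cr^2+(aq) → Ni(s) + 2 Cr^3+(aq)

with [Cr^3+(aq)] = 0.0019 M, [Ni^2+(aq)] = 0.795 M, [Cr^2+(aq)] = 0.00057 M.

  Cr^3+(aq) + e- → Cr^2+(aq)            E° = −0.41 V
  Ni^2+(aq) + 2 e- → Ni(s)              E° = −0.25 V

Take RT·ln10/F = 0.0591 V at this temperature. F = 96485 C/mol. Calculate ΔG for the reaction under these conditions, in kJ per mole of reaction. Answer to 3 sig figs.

With Ni²⁺/Ni reduced at the cathode, E°cell = −0.25 − (−0.41) = +0.16 V and n = 2.
The reaction quotient is [Cr^3+(aq)]^2 / ([Ni^2+(aq)]·[Cr^2+(aq)]^2) = 14; by Nernst, E = +0.16 − (0.0591/2)(1.145) = +0.1262 V.
Then ΔG = −nFE = −2 × 96485 × +0.1262 J/mol = −24.4 kJ/mol.

−24.4 kJ/mol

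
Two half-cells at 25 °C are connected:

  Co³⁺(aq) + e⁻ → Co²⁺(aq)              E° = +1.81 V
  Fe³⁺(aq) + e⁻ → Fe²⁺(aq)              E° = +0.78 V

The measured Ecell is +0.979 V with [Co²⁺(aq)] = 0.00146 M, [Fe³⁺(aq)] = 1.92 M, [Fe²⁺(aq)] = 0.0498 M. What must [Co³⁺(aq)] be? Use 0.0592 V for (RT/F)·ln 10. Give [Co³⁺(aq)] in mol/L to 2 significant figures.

0.0077 M

The Co³⁺/Co²⁺ couple has the larger reduction potential, so it is the cathode: E°cell = +1.81 − (+0.78) = +1.03 V and n = 1.
From the Nernst equation, log Q = n(E° − E)/0.0592 = 1·(+1.03 − (+0.979))/0.0592 = 0.861.
The balanced reaction is Co³⁺(aq) + Fe²⁺(aq) → Co²⁺(aq) + Fe³⁺(aq), so Q = ([Co²⁺(aq)]·[Fe³⁺(aq)]) / ([Co³⁺(aq)]·[Fe²⁺(aq)]).
Substituting the known concentrations and solving, log [Co³⁺(aq)] = −2.111 and [Co³⁺(aq)] = 0.0077 M.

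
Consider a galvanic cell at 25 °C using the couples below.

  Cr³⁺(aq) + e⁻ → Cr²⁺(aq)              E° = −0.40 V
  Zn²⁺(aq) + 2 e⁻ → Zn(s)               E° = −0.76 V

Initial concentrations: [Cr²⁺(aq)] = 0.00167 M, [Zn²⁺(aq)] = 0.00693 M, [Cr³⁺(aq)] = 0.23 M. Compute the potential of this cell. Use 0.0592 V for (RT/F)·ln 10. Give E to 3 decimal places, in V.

+0.551 V

The Cr³⁺/Cr²⁺ couple has the more positive E°, so it is the cathode; Zn²⁺/Zn is the anode.
E°cell = −0.40 − (−0.76) = +0.36 V, with n = 2 electrons transferred.
Balancing gives 2 Cr³⁺(aq) + Zn(s) → 2 Cr²⁺(aq) + Zn²⁺(aq); hence Q = ([Cr²⁺(aq)]^2·[Zn²⁺(aq)]) / [Cr³⁺(aq)]^2 = 3.65×10^−7 (log Q = −6.437).
Applying E = E° − (RT ln10/nF)·log Q gives +0.36 − (0.0592/2)(−6.437) = +0.551 V.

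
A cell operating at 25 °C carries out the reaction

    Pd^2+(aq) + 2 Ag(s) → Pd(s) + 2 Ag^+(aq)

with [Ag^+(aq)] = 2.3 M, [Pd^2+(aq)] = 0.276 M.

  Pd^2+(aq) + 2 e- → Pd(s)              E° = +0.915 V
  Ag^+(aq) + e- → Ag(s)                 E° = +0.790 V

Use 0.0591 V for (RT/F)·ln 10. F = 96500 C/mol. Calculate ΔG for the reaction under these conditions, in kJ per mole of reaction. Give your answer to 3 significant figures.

E°cell = +0.915 − (+0.790) = +0.125 V; the balanced reaction transfers n = 2 electrons.
Here Q = [Ag^+(aq)]^2 / [Pd^2+(aq)] = 19.2 (log Q = 1.283), giving E = +0.125 − (0.0591/2)·(1.283) = +0.0871 V.
Then ΔG = −nFE = −2 × 96500 × +0.0871 J/mol = −16.8 kJ/mol.

−16.8 kJ/mol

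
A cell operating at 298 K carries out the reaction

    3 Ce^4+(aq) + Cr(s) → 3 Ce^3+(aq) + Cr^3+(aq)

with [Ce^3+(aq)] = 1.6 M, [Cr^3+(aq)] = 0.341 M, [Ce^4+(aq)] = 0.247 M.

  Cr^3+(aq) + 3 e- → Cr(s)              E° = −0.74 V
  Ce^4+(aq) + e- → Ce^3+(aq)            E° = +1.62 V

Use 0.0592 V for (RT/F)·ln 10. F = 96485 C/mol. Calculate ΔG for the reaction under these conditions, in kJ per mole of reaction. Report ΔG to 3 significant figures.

−672 kJ/mol

E°cell = +1.62 − (−0.74) = +2.36 V; the balanced reaction transfers n = 3 electrons.
Here Q = ([Ce^3+(aq)]^3·[Cr^3+(aq)]) / [Ce^4+(aq)]^3 = 92.7 (log Q = 1.967), giving E = +2.36 − (0.0592/3)·(1.967) = +2.3212 V.
Finally ΔG = −nFE = −(3)(96485 C/mol)(+2.3212 V) = −672 kJ/mol.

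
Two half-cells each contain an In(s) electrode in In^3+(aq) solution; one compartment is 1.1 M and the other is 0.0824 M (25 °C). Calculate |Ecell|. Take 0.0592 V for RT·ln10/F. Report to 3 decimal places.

For a concentration cell E°cell = 0, since both electrodes use the same couple.
The compartment with the higher In^3+(aq) concentration (1.1 M) acts as the cathode; ions are reduced there and produced at the dilute (0.0824 M) anode.
With n = 3, Ecell = −(0.0592/3)·log([dilute]/[conc]) = −(0.0592/3)·log(0.0824/1.1) = +0.022 V.

0.022 V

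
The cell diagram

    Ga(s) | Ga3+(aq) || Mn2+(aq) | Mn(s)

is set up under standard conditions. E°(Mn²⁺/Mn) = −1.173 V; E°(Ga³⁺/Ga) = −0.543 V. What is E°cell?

By convention the left-hand electrode in cell notation is the anode (oxidation) and the right-hand electrode is the cathode (reduction).
E°cell = E°(right) − E°(left) = −1.173 − (−0.543) = −0.630 V.
The negative sign shows that, as written, the cell would require an external voltage to drive the reaction.

−0.630 V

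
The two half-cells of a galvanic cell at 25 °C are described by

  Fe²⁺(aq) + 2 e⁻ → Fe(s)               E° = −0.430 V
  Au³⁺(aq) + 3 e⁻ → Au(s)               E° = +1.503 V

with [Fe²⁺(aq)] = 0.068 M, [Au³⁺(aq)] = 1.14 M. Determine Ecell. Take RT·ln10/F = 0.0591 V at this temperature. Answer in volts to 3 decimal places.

+1.969 V

The Au³⁺/Au couple has the more positive E°, so it is the cathode; Fe²⁺/Fe is the anode.
E°cell = E°cat − E°an = +1.503 − (−0.430) = +1.933 V; n = 6.
For the overall reaction 2 Au³⁺(aq) + 3 Fe(s) → 2 Au(s) + 3 Fe²⁺(aq), Q = [Fe²⁺(aq)]^3 / [Au³⁺(aq)]^2 = 0.000242, giving log Q = −3.616.
E = E° − (0.0591/n)·log Q = +1.933 − (0.0591/6)(−3.616) = +1.969 V.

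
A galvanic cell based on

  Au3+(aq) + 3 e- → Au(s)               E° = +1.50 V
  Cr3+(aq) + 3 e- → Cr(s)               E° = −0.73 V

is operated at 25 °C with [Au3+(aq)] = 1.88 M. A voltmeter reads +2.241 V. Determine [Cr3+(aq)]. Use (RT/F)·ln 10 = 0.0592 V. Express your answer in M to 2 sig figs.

0.52 M

The Au³⁺/Au couple has the larger reduction potential, so it is the cathode: E°cell = +1.50 − (−0.73) = +2.23 V and n = 3.
From the Nernst equation, log Q = n(E° − E)/0.0592 = 3·(+2.23 − (+2.241))/0.0592 = −0.557.
The balanced reaction is Au3+(aq) + Cr(s) → Au(s) + Cr3+(aq), so Q = [Cr3+(aq)] / [Au3+(aq)].
Substituting the known concentrations and solving, log [Cr3+(aq)] = −0.283 and [Cr3+(aq)] = 0.52 M.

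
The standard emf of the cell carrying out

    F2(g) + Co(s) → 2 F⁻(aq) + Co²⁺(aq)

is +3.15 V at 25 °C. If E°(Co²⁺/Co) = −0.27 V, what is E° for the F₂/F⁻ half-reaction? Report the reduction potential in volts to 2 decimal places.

+2.88 V

In the reaction as written the F₂/F⁻ couple is reduced (cathode) and Co²⁺/Co is oxidized (anode), so E°cell = E°(F₂/F⁻) − E°(Co²⁺/Co).
E°(F₂/F⁻) = E°cell + E°(anode) = +3.15 + (−0.27) = +2.88 V.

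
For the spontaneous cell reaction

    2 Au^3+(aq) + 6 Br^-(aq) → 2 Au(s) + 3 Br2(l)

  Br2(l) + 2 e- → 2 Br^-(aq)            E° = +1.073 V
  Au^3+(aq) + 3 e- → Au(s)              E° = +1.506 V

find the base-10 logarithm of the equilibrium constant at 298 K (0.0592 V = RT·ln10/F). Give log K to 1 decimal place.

The Au³⁺/Au couple is reduced (cathode); E°cell = +1.506 − (+1.073) = +0.433 V with n = 6.
At equilibrium E = 0, so log K = nE°cell / 0.0592 = (6)(+0.433) / 0.0592 = 43.9.

log K = 43.9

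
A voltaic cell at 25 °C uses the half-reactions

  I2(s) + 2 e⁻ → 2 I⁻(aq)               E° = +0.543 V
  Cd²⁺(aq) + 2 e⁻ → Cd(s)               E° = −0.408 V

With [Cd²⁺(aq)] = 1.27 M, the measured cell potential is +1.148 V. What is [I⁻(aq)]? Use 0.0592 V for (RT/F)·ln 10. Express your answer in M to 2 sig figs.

0.00042 M

With I₂/I⁻ at the cathode and Cd²⁺/Cd at the anode, E°cell = +0.543 − (−0.408) = +0.951 V (n = 2).
From the Nernst equation, log Q = n(E° − E)/0.0592 = 2·(+0.951 − (+1.148))/0.0592 = −6.655.
For I2(s) + Cd(s) → 2 I⁻(aq) + Cd²⁺(aq), the reaction quotient is Q = [I⁻(aq)]^2·[Cd²⁺(aq)].
Solving for the unknown gives log [I⁻(aq)] = −3.379, so [I⁻(aq)] ≈ 0.00042 M.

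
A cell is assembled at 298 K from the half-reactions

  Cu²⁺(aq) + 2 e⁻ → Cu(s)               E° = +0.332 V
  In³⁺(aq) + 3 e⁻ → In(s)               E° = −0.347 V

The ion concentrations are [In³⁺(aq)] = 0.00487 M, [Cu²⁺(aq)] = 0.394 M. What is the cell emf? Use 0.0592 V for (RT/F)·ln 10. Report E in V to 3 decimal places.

+0.713 V

Cu²⁺/Cu is reduced (cathode, E° = +0.332 V) and In³⁺/In is oxidized (anode).
E°cell = E°cat − E°an = +0.332 − (−0.347) = +0.679 V; n = 6.
For the overall reaction 3 Cu²⁺(aq) + 2 In(s) → 3 Cu(s) + 2 In³⁺(aq), Q = [In³⁺(aq)]^2 / [Cu²⁺(aq)]^3 = 0.000388, giving log Q = −3.411.
E = E° − (0.0592/n)·log Q = +0.679 − (0.0592/6)(−3.411) = +0.713 V.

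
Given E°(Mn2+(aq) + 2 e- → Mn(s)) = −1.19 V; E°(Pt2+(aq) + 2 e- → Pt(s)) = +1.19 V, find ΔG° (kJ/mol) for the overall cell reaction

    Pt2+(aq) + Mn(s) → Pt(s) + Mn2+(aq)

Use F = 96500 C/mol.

In the reaction as written Pt2+(aq) is reduced, so the Pt²⁺/Pt couple is the cathode and Mn²⁺/Mn is the anode.
E°cell = +1.19 − (−1.19) = +2.38 V; balancing electrons gives n = 2.
ΔG° = −nFE°cell = −(2)(96500)(+2.38) J/mol = −459 kJ/mol.

−459 kJ/mol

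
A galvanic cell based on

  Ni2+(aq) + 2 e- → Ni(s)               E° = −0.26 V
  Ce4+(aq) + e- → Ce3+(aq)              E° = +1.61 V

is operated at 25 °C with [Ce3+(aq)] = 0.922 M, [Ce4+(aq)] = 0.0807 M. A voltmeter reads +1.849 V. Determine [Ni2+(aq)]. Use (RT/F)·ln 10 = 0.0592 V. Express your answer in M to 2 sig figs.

0.039 M

With Ce⁴⁺/Ce³⁺ at the cathode and Ni²⁺/Ni at the anode, E°cell = +1.61 − (−0.26) = +1.87 V (n = 2).
Since E = E° − (0.0592/n)·log Q, log Q = n(E° − E)/0.0592 = 0.709.
Balancing electrons gives 2 Ce4+(aq) + Ni(s) → 2 Ce3+(aq) + Ni2+(aq); thus Q = ([Ce3+(aq)]^2·[Ni2+(aq)]) / [Ce4+(aq)]^2.
Substituting the known concentrations and solving, log [Ni2+(aq)] = −1.407 and [Ni2+(aq)] = 0.039 M.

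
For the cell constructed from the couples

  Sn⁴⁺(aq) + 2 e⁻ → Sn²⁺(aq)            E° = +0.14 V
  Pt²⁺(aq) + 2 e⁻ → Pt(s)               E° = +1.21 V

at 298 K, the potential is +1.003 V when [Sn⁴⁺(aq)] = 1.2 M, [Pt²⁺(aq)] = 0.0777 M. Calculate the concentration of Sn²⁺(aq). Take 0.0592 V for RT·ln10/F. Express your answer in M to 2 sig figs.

Pt²⁺/Pt is the cathode (higher E°); E°cell = +1.21 − (+0.14) = +1.07 V with n = 2.
From the Nernst equation, log Q = n(E° − E)/0.0592 = 2·(+1.07 − (+1.003))/0.0592 = 2.264.
For Pt²⁺(aq) + Sn²⁺(aq) → Pt(s) + Sn⁴⁺(aq), the reaction quotient is Q = [Sn⁴⁺(aq)] / ([Pt²⁺(aq)]·[Sn²⁺(aq)]).
Solving for the unknown gives log [Sn²⁺(aq)] = −1.075, so [Sn²⁺(aq)] ≈ 0.084 M.

0.084 M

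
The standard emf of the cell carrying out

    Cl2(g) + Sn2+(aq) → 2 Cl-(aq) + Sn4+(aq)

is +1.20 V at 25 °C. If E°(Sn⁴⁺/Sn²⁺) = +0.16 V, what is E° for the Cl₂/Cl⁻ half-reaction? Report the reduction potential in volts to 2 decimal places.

+1.36 V

In the reaction as written the Cl₂/Cl⁻ couple is reduced (cathode) and Sn⁴⁺/Sn²⁺ is oxidized (anode), so E°cell = E°(Cl₂/Cl⁻) − E°(Sn⁴⁺/Sn²⁺).
E°(Cl₂/Cl⁻) = E°cell + E°(anode) = +1.20 + (+0.16) = +1.36 V.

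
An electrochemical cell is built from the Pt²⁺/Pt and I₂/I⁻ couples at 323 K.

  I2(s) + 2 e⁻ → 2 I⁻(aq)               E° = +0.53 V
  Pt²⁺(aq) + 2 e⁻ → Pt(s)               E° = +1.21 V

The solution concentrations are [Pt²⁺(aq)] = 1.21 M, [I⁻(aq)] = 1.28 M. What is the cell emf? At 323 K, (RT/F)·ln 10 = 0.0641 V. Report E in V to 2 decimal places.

Since E°(Pt²⁺/Pt) > E°(I₂/I⁻), Pt²⁺/Pt serves as the cathode.
The standard potential is +1.21 − (+0.53) = +0.68 V and the balanced reaction transfers n = 2 electrons.
For the overall reaction Pt²⁺(aq) + 2 I⁻(aq) → Pt(s) + I2(s), Q = 1 / ([Pt²⁺(aq)]·[I⁻(aq)]^2) = 0.504, giving log Q = −0.297.
E = E° − (0.0641/n)·log Q = +0.68 − (0.0641/2)(−0.297) = +0.69 V.

+0.69 V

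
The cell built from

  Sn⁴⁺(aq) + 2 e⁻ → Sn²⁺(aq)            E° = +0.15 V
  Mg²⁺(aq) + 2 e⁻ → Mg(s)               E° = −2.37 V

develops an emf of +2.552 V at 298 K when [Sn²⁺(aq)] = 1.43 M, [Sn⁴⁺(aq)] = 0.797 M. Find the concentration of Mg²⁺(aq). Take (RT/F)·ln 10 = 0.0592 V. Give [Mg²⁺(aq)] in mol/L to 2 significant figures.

0.046 M

The Sn⁴⁺/Sn²⁺ couple has the larger reduction potential, so it is the cathode: E°cell = +0.15 − (−2.37) = +2.52 V and n = 2.
Since E = E° − (0.0592/n)·log Q, log Q = n(E° − E)/0.0592 = −1.081.
Balancing electrons gives Sn⁴⁺(aq) + Mg(s) → Sn²⁺(aq) + Mg²⁺(aq); thus Q = ([Sn²⁺(aq)]·[Mg²⁺(aq)]) / [Sn⁴⁺(aq)].
Isolating [Mg²⁺(aq)] in Q = 10^{−1.081} yields log [Mg²⁺(aq)] = −1.335, i.e. 0.046 M.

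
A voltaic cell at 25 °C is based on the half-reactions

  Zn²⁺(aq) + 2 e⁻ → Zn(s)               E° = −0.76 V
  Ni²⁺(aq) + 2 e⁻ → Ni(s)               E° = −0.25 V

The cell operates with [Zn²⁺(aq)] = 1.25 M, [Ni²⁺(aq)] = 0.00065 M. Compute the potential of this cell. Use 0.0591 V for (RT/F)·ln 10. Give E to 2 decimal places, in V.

+0.41 V

The Ni²⁺/Ni couple has the more positive E°, so it is the cathode; Zn²⁺/Zn is the anode.
The standard potential is −0.25 − (−0.76) = +0.51 V and the balanced reaction transfers n = 2 electrons.
The balanced reaction is Ni²⁺(aq) + Zn(s) → Ni(s) + Zn²⁺(aq), so Q = [Zn²⁺(aq)] / [Ni²⁺(aq)] = 1.92×10^3 and log Q = 3.284.
Applying E = E° − (RT ln10/nF)·log Q gives +0.51 − (0.0591/2)(3.284) = +0.41 V.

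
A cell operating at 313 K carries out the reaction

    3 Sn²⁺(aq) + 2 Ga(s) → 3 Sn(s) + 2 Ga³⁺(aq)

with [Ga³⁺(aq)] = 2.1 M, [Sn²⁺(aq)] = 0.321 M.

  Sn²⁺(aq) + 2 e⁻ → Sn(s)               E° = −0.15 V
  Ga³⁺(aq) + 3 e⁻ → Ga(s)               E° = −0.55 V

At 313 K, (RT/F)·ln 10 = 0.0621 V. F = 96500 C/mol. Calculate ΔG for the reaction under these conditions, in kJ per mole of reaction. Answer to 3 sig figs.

With Sn²⁺/Sn reduced at the cathode, E°cell = −0.15 − (−0.55) = +0.40 V and n = 6.
Q = [Ga³⁺(aq)]^2 / [Sn²⁺(aq)]^3 = 133, so log Q = 2.125 and E = +0.40 − (0.0621/6)(2.125) = +0.3780 V.
ΔG = −nFE = −(6)(96500)(+0.3780) J/mol = −219 kJ/mol.

−219 kJ/mol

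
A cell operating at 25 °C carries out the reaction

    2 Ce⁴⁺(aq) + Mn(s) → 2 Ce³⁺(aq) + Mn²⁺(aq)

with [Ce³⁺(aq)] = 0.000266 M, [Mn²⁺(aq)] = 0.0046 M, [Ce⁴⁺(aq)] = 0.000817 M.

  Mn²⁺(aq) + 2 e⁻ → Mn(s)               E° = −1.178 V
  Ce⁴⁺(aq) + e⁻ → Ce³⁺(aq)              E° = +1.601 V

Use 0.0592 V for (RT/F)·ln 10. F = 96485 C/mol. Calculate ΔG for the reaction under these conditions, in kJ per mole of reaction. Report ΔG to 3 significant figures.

E°cell = +1.601 − (−1.178) = +2.779 V; the balanced reaction transfers n = 2 electrons.
Here Q = ([Ce³⁺(aq)]^2·[Mn²⁺(aq)]) / [Ce⁴⁺(aq)]^2 = 0.000488 (log Q = −3.312), giving E = +2.779 − (0.0592/2)·(−3.312) = +2.8770 V.
Then ΔG = −nFE = −2 × 96485 × +2.8770 J/mol = −555 kJ/mol.

−555 kJ/mol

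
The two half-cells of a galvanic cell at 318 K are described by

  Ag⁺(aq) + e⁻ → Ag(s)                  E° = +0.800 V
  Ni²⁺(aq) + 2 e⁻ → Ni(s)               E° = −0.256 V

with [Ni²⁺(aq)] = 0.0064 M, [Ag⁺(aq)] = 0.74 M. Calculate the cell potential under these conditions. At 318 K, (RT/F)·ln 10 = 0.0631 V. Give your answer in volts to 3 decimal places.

Since E°(Ag⁺/Ag) > E°(Ni²⁺/Ni), Ag⁺/Ag serves as the cathode.
E°cell = E°cat − E°an = +0.800 − (−0.256) = +1.056 V; n = 2.
For the overall reaction 2 Ag⁺(aq) + Ni(s) → 2 Ag(s) + Ni²⁺(aq), Q = [Ni²⁺(aq)] / [Ag⁺(aq)]^2 = 0.0117, giving log Q = −1.932.
E = E° − (0.0631/n)·log Q = +1.056 − (0.0631/2)(−1.932) = +1.117 V.

+1.117 V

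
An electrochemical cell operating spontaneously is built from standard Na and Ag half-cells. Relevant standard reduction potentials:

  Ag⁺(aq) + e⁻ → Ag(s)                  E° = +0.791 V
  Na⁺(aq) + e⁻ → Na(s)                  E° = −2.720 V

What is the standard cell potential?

Of the two couples in this cell, the one with the more positive reduction potential is reduced at the cathode: here that is Ag⁺/Ag (+0.791 V); Na⁺/Na (−2.720 V) is the anode.
E°cell = E°(cathode) − E°(anode) = +0.791 − (−2.720) = +3.511 V.

+3.511 V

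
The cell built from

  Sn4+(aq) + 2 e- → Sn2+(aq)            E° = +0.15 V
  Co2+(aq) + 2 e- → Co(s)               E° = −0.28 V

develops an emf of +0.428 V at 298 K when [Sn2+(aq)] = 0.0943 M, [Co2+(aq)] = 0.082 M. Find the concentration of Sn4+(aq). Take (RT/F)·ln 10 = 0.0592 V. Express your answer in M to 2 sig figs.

With Sn⁴⁺/Sn²⁺ at the cathode and Co²⁺/Co at the anode, E°cell = +0.15 − (−0.28) = +0.43 V (n = 2).
Since E = E° − (0.0592/n)·log Q, log Q = n(E° − E)/0.0592 = 0.068.
For Sn4+(aq) + Co(s) → Sn2+(aq) + Co2+(aq), the reaction quotient is Q = ([Sn2+(aq)]·[Co2+(aq)]) / [Sn4+(aq)].
Substituting the known concentrations and solving, log [Sn4+(aq)] = −2.180 and [Sn4+(aq)] = 0.0066 M.

0.0066 M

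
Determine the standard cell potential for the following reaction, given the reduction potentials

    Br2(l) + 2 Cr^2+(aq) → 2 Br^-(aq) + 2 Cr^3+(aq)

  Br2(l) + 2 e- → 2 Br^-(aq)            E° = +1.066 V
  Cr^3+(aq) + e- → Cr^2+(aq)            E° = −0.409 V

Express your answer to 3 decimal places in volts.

Br2(l) gains electrons, so the Br₂/Br⁻ couple is the cathode; the Cr³⁺/Cr²⁺ couple is the anode.
E°cell = E°(cathode) − E°(anode) = +1.066 − (−0.409) = +1.475 V.
The positive value indicates the reaction is spontaneous as written.

+1.475 V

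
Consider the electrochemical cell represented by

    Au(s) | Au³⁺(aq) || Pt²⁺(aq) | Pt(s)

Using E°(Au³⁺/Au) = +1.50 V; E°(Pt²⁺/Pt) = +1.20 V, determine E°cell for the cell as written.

By convention the left-hand electrode in cell notation is the anode (oxidation) and the right-hand electrode is the cathode (reduction).
E°cell = E°(right) − E°(left) = +1.20 − (+1.50) = −0.30 V.
The negative sign shows that, as written, the cell would require an external voltage to drive the reaction.

−0.30 V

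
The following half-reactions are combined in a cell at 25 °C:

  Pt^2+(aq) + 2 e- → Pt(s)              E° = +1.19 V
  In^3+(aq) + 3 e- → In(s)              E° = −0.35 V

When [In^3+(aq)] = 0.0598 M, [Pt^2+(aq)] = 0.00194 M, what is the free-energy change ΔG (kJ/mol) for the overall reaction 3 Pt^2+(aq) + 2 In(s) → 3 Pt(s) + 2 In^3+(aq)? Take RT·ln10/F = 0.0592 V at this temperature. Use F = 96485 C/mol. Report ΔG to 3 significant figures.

−859 kJ/mol

E°cell = +1.19 − (−0.35) = +1.54 V; the balanced reaction transfers n = 6 electrons.
Q = [In^3+(aq)]^2 / [Pt^2+(aq)]^3 = 4.9×10^5, so log Q = 5.690 and E = +1.54 − (0.0592/6)(5.690) = +1.4839 V.
Finally ΔG = −nFE = −(6)(96485 C/mol)(+1.4839 V) = −859 kJ/mol.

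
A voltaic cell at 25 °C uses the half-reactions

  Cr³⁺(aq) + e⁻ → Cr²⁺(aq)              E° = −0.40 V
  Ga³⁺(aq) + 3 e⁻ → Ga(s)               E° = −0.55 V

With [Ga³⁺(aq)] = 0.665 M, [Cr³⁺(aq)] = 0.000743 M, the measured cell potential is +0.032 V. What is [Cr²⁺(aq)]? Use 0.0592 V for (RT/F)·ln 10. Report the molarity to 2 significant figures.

Cr³⁺/Cr²⁺ is the cathode (higher E°); E°cell = −0.40 − (−0.55) = +0.15 V with n = 3.
From the Nernst equation, log Q = n(E° − E)/0.0592 = 3·(+0.15 − (+0.032))/0.0592 = 5.980.
Balancing electrons gives 3 Cr³⁺(aq) + Ga(s) → 3 Cr²⁺(aq) + Ga³⁺(aq); thus Q = ([Cr²⁺(aq)]^3·[Ga³⁺(aq)]) / [Cr³⁺(aq)]^3.
Substituting the known concentrations and solving, log [Cr²⁺(aq)] = −1.077 and [Cr²⁺(aq)] = 0.084 M.

0.084 M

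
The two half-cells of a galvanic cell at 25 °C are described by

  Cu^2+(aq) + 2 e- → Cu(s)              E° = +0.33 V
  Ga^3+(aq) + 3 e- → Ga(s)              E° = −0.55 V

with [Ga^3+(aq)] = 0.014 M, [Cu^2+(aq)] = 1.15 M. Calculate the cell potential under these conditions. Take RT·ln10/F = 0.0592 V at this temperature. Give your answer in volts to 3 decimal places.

Cu²⁺/Cu is reduced (cathode, E° = +0.33 V) and Ga³⁺/Ga is oxidized (anode).
E°cell = E°cat − E°an = +0.33 − (−0.55) = +0.88 V; n = 6.
Balancing gives 3 Cu^2+(aq) + 2 Ga(s) → 3 Cu(s) + 2 Ga^3+(aq); hence Q = [Ga^3+(aq)]^2 / [Cu^2+(aq)]^3 = 0.000129 (log Q = −3.890).
Applying E = E° − (RT ln10/nF)·log Q gives +0.88 − (0.0592/6)(−3.890) = +0.918 V.

+0.918 V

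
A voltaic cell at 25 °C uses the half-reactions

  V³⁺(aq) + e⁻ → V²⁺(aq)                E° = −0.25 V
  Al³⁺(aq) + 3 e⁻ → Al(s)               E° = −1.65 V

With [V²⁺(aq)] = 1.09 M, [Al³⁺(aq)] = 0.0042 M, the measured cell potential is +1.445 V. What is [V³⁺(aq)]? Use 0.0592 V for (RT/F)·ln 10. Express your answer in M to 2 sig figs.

V³⁺/V²⁺ is the cathode (higher E°); E°cell = −0.25 − (−1.65) = +1.40 V with n = 3.
Rearranging E = E° − (0.0592/n)·log Q gives log Q = 3(+1.40 − (+1.445))/0.0592 = −2.280.
For 3 V³⁺(aq) + Al(s) → 3 V²⁺(aq) + Al³⁺(aq), the reaction quotient is Q = ([V²⁺(aq)]^3·[Al³⁺(aq)]) / [V³⁺(aq)]^3.
Isolating [V³⁺(aq)] in Q = 10^{−2.280} yields log [V³⁺(aq)] = 0.005, i.e. 1.0 M.

1.0 M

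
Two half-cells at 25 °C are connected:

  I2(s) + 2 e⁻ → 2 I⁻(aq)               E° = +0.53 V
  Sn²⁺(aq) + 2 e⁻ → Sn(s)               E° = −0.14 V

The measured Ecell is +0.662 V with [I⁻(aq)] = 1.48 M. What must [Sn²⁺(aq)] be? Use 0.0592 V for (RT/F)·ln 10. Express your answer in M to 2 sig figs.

0.85 M

The I₂/I⁻ couple has the larger reduction potential, so it is the cathode: E°cell = +0.53 − (−0.14) = +0.67 V and n = 2.
Since E = E° − (0.0592/n)·log Q, log Q = n(E° − E)/0.0592 = 0.270.
The balanced reaction is I2(s) + Sn(s) → 2 I⁻(aq) + Sn²⁺(aq), so Q = [I⁻(aq)]^2·[Sn²⁺(aq)].
Solving for the unknown gives log [Sn²⁺(aq)] = −0.071, so [Sn²⁺(aq)] ≈ 0.85 M.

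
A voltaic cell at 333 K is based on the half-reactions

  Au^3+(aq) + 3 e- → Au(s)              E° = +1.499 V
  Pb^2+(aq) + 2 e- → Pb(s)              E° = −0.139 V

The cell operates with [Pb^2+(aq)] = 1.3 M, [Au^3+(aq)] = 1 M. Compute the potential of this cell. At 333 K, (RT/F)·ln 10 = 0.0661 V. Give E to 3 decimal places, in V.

The Au³⁺/Au couple has the more positive E°, so it is the cathode; Pb²⁺/Pb is the anode.
E°cell = E°cat − E°an = +1.499 − (−0.139) = +1.638 V; n = 6.
For the overall reaction 2 Au^3+(aq) + 3 Pb(s) → 2 Au(s) + 3 Pb^2+(aq), Q = [Pb^2+(aq)]^3 / [Au^3+(aq)]^2 = 2.2, giving log Q = 0.342.
By the Nernst equation, E = +1.638 − (0.0661/6)·(0.342) = +1.634 V.

+1.634 V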